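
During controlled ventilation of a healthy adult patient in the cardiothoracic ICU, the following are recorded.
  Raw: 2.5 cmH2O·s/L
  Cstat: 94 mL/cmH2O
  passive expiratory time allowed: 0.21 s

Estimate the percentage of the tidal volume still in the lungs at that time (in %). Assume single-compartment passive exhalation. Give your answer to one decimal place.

τ = R × C = 2.5 × 94 mL/cmH2O = 2.5 × 0.094 L/cmH2O = 0.235 s.
Passive exhalation: V(t)/V₀ = e^(−t/τ) = e^(−0.21/0.235) = 0.4092.
Fraction remaining = 0.4092 → 40.92%.

40.9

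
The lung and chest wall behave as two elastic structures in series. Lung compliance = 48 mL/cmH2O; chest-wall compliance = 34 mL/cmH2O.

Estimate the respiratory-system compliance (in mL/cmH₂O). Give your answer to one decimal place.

Lung and chest wall are elastances in series: 1/Crs = 1/CL + 1/Ccw.
1/Crs = 1/48 + 1/34 = 0.05025.
Crs = 19.9 mL/cmH2O.

19.9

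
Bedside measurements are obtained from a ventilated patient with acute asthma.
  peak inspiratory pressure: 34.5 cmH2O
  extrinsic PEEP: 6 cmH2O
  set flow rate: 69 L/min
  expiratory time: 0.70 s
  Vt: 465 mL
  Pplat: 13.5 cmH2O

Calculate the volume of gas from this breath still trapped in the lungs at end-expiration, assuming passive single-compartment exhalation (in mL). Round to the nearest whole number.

Flow: 69 L/min ÷ 60 = 1.15 L/s.
R = (PIP − Pplat)/V̇ = (34.5 − 13.5) / 1.15 = 21.0/1.15 = 18.261 cmH2O·s/L.
C = Vt/(Pplat − PEEP) = 465.0 / (13.5 − 6) = 465.0/7.5 = 62.0 mL/cmH2O.
τ = R × C = 18.261 × 0.062 L/cmH2O = 1.132 s.
Fraction remaining = e^(−Te/τ) = e^(−0.70/1.132) = 0.5388.
Trapped volume = 465.0 × 0.5388 = 250.54 mL.

251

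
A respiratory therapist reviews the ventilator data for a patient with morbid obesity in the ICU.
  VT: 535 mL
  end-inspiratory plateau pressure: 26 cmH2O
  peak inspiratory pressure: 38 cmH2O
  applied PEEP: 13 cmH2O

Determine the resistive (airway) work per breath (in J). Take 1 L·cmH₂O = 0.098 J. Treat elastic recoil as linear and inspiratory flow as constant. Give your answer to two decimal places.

0.63

With constant inspiratory flow the resistive pressure is constant at PIP − Pplat = 38 − 26 = 12.0 cmH2O, so resistive work = 12.0 × 0.535 = 6.42 L·cmH2O.
× 0.098 J/(L·cmH2O) → 0.6292 J.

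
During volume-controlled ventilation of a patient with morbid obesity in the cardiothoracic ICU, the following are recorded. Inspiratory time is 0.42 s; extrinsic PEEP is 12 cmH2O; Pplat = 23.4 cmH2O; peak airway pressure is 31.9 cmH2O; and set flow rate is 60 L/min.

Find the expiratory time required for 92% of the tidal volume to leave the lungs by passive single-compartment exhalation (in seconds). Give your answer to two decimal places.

Flow: 60 L/min ÷ 60 = 1 L/s.
Vt = flow × Ti = 1 L/s × 0.42 s × 1000 mL/L = 420.0 mL.
R = (PIP − Pplat)/V̇ = (31.9 − 23.4) / 1 = 8.5/1 = 8.5 cmH2O·s/L.
C = Vt/(Pplat − PEEP) = 420.0 / (23.4 − 12) = 420.0/11.4 = 36.842 mL/cmH2O.
τ = R × C = 8.5 × 0.03684 L/cmH2O = 0.3131 s.
t = −τ·ln(1 − 0.92) = −0.3131·ln(0.08) = 0.7908 s.

0.79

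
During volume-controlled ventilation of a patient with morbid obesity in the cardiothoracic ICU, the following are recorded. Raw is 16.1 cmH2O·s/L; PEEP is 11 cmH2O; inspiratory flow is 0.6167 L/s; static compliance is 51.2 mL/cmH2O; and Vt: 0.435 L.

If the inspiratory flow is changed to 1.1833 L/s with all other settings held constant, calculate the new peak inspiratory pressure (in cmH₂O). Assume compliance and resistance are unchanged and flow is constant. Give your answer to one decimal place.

38.5

PIP = Vt/C + R·V̇ + PEEP (constant-flow equation of motion).
Only the resistive term changes: ΔPIP = R × ΔV̇ = 16.1 × (1.1833 − 0.6167) = 16.1 × 0.5666 = 9.122 cmH2O.
Original PIP = 435/51.2 + 16.1×0.6167 + 11 = 29.425 cmH2O; new PIP = 29.425 + (9.122) = 38.547 cmH2O.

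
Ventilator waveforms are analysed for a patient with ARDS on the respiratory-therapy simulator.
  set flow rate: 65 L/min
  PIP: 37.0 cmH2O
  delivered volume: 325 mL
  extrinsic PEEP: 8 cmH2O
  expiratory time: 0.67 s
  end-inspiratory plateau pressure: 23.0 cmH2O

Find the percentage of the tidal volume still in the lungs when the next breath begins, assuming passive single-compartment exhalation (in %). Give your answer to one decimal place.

Flow: 65 L/min ÷ 60 = 1.0833 L/s.
R = (PIP − Pplat)/V̇ = (37.0 − 23.0) / 1.0833 = 14.0/1.0833 = 12.923 cmH2O·s/L.
C = Vt/(Pplat − PEEP) = 325.0 / (23.0 − 8) = 325.0/15.0 = 21.667 mL/cmH2O.
τ = R × C = 12.923 × 0.02167 L/cmH2O = 0.28 s.
Fraction remaining at end-expiration = e^(−Te/τ) = e^(−0.67/0.28) = 0.09137 → 9.137%.

9.1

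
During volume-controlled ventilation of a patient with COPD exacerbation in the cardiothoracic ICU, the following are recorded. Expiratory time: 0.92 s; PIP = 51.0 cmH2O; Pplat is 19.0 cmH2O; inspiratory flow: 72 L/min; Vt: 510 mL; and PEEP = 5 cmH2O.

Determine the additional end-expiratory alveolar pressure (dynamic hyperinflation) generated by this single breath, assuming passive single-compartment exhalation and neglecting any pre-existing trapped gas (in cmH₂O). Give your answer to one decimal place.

Flow: 72 L/min ÷ 60 = 1.2 L/s.
R = (PIP − Pplat)/V̇ = (51.0 − 19.0) / 1.2 = 32.0/1.2 = 26.667 cmH2O·s/L.
C = Vt/(Pplat − PEEP) = 510.0 / (19.0 − 5) = 510.0/14.0 = 36.429 mL/cmH2O.
τ = R × C = 26.667 × 0.03643 L/cmH2O = 0.9715 s.
Fraction remaining = e^(−Te/τ) = e^(−0.92/0.9715) = 0.3879; trapped volume = 510.0 × 0.3879 = 197.83 mL.
Additional alveolar pressure from trapping ≈ V_trapped / C = 197.83 / 36.429 = 5.431 cmH2O.

5.4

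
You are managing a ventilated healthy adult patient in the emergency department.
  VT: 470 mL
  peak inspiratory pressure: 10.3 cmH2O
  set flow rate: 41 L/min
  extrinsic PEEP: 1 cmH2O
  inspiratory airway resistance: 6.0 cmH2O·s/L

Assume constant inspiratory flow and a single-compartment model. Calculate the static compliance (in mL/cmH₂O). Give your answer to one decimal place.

90.4

Flow: 41 L/min ÷ 60 = 0.6833 L/s.
Equation of motion (constant flow): PIP = Vt/C + R·V̇ + PEEP.
Vt/C = PIP − R·V̇ − PEEP = 10.3 − 6.0×0.6833 − 1 = 10.3 − 4.1 − 1 = 5.2 cmH2O.
C = Vt / 5.2 = 470 / 5.2 = 90.385 mL/cmH2O.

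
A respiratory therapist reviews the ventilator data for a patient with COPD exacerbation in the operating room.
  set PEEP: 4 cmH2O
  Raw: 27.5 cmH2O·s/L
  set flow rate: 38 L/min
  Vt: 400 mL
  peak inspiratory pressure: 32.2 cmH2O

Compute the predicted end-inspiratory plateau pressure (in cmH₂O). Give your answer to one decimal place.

14.8

Flow: 38 L/min ÷ 60 = 0.6333 L/s.
Pplat = PIP − Raw × flow = 32.2 − 27.5 × 0.6333 = 32.2 − 17.416 = 14.784 cmH2O.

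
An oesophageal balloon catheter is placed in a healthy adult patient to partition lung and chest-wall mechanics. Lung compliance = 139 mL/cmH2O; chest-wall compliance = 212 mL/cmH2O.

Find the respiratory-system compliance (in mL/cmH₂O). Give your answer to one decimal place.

Lung and chest wall are elastances in series: 1/Crs = 1/CL + 1/Ccw.
1/Crs = 1/139 + 1/212 = 0.01191.
Crs = 83.963 mL/cmH2O.

84.0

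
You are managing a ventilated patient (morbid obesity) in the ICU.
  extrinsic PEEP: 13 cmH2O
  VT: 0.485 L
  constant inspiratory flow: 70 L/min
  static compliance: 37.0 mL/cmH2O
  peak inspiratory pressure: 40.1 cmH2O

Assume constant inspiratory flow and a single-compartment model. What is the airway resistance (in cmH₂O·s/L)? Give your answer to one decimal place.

Flow: 70 L/min ÷ 60 = 1.1667 L/s.
Equation of motion (constant flow): PIP = Vt/C + R·V̇ + PEEP.
R·V̇ = PIP − Vt/C − PEEP = 40.1 − 485/37.0 − 13 = 40.1 − 13.108 − 13 = 13.992 cmH2O.
R = 13.992 / 1.1667 = 11.993 cmH2O·s/L.

12.0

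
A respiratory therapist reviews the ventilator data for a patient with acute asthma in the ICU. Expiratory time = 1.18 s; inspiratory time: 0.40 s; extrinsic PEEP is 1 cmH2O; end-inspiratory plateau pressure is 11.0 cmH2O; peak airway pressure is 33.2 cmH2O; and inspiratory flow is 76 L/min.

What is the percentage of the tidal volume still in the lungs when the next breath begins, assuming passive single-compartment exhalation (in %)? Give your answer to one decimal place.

26.5

Flow: 76 L/min ÷ 60 = 1.2667 L/s.
Vt = flow × Ti = 1.2667 L/s × 0.40 s × 1000 mL/L = 506.68 mL.
R = (PIP − Pplat)/V̇ = (33.2 − 11.0) / 1.2667 = 22.2/1.2667 = 17.526 cmH2O·s/L.
C = Vt/(Pplat − PEEP) = 506.68 / (11.0 − 1) = 506.68/10.0 = 50.668 mL/cmH2O.
τ = R × C = 17.526 × 0.05067 L/cmH2O = 0.888 s.
Fraction remaining at end-expiration = e^(−Te/τ) = e^(−1.18/0.888) = 0.2648 → 26.48%.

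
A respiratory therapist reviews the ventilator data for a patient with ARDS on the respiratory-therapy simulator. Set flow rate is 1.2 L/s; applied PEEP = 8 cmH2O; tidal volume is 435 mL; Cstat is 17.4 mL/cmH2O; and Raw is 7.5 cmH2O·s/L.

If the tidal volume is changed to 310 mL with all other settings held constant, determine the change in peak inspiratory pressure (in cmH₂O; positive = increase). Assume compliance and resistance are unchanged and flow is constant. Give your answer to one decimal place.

-7.2

PIP = Vt/C + R·V̇ + PEEP (constant-flow equation of motion).
Only the elastic term changes: ΔPIP = ΔVt / C = (310 − 435) / 17.4 = -7.184 cmH2O.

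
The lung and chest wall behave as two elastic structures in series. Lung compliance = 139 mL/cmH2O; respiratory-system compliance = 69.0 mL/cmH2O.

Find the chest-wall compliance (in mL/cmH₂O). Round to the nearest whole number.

1/Ccw = 1/Crs − 1/CL.
1/Ccw = 1/69.0 − 1/139 = 0.007299.
Ccw = 137.01 mL/cmH2O.

137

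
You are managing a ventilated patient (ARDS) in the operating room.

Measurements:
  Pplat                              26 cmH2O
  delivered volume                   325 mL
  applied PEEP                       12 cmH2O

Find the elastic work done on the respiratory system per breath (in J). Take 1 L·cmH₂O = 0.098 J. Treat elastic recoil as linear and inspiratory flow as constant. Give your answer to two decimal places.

Elastic work ≈ ½ × (Pplat − PEEP) × Vt = 0.5 × (26 − 12) × 0.325 L = 0.5 × 14.0 × 0.325 = 2.275 L·cmH2O.
× 0.098 J/(L·cmH2O) → 0.223 J.

0.22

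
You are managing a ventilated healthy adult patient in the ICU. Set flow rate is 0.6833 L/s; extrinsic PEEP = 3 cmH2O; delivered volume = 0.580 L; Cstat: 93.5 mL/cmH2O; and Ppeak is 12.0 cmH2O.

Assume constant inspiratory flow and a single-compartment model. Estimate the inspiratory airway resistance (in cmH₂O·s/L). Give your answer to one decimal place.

Equation of motion (constant flow): PIP = Vt/C + R·V̇ + PEEP.
R·V̇ = PIP − Vt/C − PEEP = 12.0 − 580/93.5 − 3 = 12.0 − 6.203 − 3 = 2.797 cmH2O.
R = 2.797 / 0.6833 = 4.093 cmH2O·s/L.

4.1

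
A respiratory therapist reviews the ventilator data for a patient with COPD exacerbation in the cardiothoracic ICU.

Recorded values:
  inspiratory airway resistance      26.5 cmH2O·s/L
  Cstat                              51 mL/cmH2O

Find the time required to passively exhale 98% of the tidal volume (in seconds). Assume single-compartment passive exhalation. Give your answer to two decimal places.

5.29

τ = R × C = 26.5 × 51 mL/cmH2O = 26.5 × 0.051 L/cmH2O = 1.352 s.
Exhaled fraction f = 1 − e^(−t/τ) → t = −τ·ln(1 − f) = −1.352·ln(0.02) = 5.289 s.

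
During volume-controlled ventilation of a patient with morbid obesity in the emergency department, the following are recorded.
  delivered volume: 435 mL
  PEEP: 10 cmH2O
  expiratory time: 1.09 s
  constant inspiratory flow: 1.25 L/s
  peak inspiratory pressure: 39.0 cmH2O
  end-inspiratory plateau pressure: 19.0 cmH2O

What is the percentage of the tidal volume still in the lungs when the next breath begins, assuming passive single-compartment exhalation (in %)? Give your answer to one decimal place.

R = (PIP − Pplat)/V̇ = (39.0 − 19.0) / 1.25 = 20.0/1.25 = 16.0 cmH2O·s/L.
C = Vt/(Pplat − PEEP) = 435.0 / (19.0 − 10) = 435.0/9.0 = 48.333 mL/cmH2O.
τ = R × C = 16.0 × 0.04833 L/cmH2O = 0.7733 s.
Fraction remaining at end-expiration = e^(−Te/τ) = e^(−1.09/0.7733) = 0.2443 → 24.43%.

24.4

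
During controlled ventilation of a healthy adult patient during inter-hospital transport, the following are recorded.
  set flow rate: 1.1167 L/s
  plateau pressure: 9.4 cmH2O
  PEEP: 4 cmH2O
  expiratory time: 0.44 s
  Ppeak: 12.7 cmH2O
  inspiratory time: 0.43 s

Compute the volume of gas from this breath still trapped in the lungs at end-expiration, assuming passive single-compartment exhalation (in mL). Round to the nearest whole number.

Vt = flow × Ti = 1.1167 L/s × 0.43 s × 1000 mL/L = 480.18 mL.
R = (PIP − Pplat)/V̇ = (12.7 − 9.4) / 1.1167 = 3.3/1.1167 = 2.955 cmH2O·s/L.
C = Vt/(Pplat − PEEP) = 480.18 / (9.4 − 4) = 480.18/5.4 = 88.922 mL/cmH2O.
τ = R × C = 2.955 × 0.08892 L/cmH2O = 0.2628 s.
Fraction remaining = e^(−Te/τ) = e^(−0.44/0.2628) = 0.1874.
Trapped volume = 480.18 × 0.1874 = 89.986 mL.

90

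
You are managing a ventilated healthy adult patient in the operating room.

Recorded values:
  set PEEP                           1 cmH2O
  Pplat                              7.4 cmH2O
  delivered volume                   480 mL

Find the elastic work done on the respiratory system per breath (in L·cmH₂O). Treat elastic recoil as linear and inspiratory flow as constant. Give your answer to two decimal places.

1.54

Elastic work ≈ ½ × (Pplat − PEEP) × Vt = 0.5 × (7.4 − 1) × 0.480 L = 0.5 × 6.4 × 0.480 = 1.536 L·cmH2O.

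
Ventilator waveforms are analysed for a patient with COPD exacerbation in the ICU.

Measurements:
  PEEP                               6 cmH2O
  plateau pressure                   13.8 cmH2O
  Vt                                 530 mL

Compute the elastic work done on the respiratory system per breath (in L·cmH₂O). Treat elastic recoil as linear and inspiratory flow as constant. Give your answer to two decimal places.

Elastic work ≈ ½ × (Pplat − PEEP) × Vt = 0.5 × (13.8 − 6) × 0.530 L = 0.5 × 7.8 × 0.530 = 2.067 L·cmH2O.

2.07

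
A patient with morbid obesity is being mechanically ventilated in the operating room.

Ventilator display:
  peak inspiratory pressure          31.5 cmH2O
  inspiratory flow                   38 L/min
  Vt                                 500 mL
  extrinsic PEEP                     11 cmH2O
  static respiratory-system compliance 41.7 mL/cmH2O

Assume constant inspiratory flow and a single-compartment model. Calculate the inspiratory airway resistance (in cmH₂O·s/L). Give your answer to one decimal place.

13.4

Flow: 38 L/min ÷ 60 = 0.6333 L/s.
Equation of motion (constant flow): PIP = Vt/C + R·V̇ + PEEP.
R·V̇ = PIP − Vt/C − PEEP = 31.5 − 500/41.7 − 11 = 31.5 − 11.99 − 11 = 8.51 cmH2O.
R = 8.51 / 0.6333 = 13.438 cmH2O·s/L.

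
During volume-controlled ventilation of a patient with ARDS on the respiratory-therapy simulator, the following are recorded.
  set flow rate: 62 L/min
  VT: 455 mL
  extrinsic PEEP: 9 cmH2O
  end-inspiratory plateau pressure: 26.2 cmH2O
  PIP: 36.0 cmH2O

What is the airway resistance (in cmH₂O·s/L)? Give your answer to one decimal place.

9.5

Flow: 62 L/min ÷ 60 = 1.0333 L/s.
Raw = (PIP − Pplat) / flow = (36.0 − 26.2) / 1.0333 = 9.8 / 1.0333 = 9.484 cmH2O·s/L.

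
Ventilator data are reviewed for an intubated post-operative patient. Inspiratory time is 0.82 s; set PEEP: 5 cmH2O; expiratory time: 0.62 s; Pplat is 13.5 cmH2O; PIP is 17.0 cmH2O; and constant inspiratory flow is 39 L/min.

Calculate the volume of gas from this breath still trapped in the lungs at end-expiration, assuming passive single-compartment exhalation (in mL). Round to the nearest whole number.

85

Flow: 39 L/min ÷ 60 = 0.65 L/s.
Vt = flow × Ti = 0.65 L/s × 0.82 s × 1000 mL/L = 533.0 mL.
R = (PIP − Pplat)/V̇ = (17.0 − 13.5) / 0.65 = 3.5/0.65 = 5.385 cmH2O·s/L.
C = Vt/(Pplat − PEEP) = 533.0 / (13.5 − 5) = 533.0/8.5 = 62.706 mL/cmH2O.
τ = R × C = 5.385 × 0.06271 L/cmH2O = 0.3377 s.
Fraction remaining = e^(−Te/τ) = e^(−0.62/0.3377) = 0.1595.
Trapped volume = 533.0 × 0.1595 = 85.014 mL.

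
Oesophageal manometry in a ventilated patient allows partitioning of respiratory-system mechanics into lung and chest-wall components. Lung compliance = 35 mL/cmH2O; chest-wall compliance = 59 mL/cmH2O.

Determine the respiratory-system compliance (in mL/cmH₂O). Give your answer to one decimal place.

22.0

Lung and chest wall are elastances in series: 1/Crs = 1/CL + 1/Ccw.
1/Crs = 1/35 + 1/59 = 0.04552.
Crs = 21.968 mL/cmH2O.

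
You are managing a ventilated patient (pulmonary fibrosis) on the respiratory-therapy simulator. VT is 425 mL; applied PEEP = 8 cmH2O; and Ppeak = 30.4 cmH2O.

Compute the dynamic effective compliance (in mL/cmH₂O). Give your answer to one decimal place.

19.0

Dynamic compliance = Vt / (PIP − PEEP) = 425 / (30.4 − 8) = 425 / 22.4 = 18.973 mL/cmH2O.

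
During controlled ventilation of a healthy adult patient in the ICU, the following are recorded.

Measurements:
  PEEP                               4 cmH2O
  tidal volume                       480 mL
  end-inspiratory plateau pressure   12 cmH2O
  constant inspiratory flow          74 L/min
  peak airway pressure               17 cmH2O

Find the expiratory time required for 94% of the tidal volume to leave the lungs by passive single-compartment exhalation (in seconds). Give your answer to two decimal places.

Flow: 74 L/min ÷ 60 = 1.2333 L/s.
R = (PIP − Pplat)/V̇ = (17 − 12) / 1.2333 = 5.0/1.2333 = 4.054 cmH2O·s/L.
C = Vt/(Pplat − PEEP) = 480.0 / (12 − 4) = 480.0/8.0 = 60.0 mL/cmH2O.
τ = R × C = 4.054 × 0.06 L/cmH2O = 0.2432 s.
t = −τ·ln(1 − 0.94) = −0.2432·ln(0.06) = 0.6842 s.

0.68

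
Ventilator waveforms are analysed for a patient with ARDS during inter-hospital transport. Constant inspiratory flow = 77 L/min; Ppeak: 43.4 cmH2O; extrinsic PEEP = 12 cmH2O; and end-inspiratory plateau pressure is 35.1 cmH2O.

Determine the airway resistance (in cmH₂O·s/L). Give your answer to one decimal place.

6.5

Flow: 77 L/min ÷ 60 = 1.2833 L/s.
Raw = (PIP − Pplat) / flow = (43.4 − 35.1) / 1.2833 = 8.3 / 1.2833 = 6.468 cmH2O·s/L.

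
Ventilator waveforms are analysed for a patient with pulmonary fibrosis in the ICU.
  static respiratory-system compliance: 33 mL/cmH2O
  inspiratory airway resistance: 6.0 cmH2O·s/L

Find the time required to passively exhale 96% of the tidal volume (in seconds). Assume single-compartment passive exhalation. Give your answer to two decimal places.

0.64

τ = R × C = 6.0 × 33 mL/cmH2O = 6.0 × 0.033 L/cmH2O = 0.198 s.
Exhaled fraction f = 1 − e^(−t/τ) → t = −τ·ln(1 − f) = −0.198·ln(0.04) = 0.6373 s.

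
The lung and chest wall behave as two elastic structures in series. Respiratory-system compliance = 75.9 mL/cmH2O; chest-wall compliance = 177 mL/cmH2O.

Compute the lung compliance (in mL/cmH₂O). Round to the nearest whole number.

133

1/CL = 1/Crs − 1/Ccw.
1/CL = 1/75.9 − 1/177 = 0.007526.
CL = 132.87 mL/cmH2O.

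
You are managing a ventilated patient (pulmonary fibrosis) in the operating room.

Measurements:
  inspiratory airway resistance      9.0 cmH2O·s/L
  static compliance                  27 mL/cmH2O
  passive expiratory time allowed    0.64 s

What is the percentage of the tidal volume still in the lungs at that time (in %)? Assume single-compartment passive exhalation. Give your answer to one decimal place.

7.2

τ = R × C = 9.0 × 27 mL/cmH2O = 9.0 × 0.027 L/cmH2O = 0.243 s.
Passive exhalation: V(t)/V₀ = e^(−t/τ) = e^(−0.64/0.243) = 0.07181.
Fraction remaining = 0.07181 → 7.181%.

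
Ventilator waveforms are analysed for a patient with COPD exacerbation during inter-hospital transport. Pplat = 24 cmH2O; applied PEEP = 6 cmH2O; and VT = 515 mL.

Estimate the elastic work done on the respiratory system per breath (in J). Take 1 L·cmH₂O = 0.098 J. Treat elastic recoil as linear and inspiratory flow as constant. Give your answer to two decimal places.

Elastic work ≈ ½ × (Pplat − PEEP) × Vt = 0.5 × (24 − 6) × 0.515 L = 0.5 × 18.0 × 0.515 = 4.635 L·cmH2O.
× 0.098 J/(L·cmH2O) → 0.4542 J.

0.45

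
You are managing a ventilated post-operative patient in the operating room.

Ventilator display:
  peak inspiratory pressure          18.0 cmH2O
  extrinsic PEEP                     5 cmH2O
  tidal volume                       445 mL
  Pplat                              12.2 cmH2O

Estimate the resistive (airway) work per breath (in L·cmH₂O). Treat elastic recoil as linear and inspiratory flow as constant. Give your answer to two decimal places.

2.58

With constant inspiratory flow the resistive pressure is constant at PIP − Pplat = 18.0 − 12.2 = 5.8 cmH2O, so resistive work = 5.8 × 0.445 = 2.581 L·cmH2O.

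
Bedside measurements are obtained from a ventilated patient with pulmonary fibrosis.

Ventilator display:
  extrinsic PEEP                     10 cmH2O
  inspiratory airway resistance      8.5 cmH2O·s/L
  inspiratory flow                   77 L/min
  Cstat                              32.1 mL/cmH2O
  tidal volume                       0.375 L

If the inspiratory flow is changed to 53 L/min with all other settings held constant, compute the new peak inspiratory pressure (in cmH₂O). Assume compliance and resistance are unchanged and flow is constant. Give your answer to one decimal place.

Flow: 77 L/min ÷ 60 = 1.2833 L/s.
New flow: 53 L/min ÷ 60 = 0.8833 L/s.
PIP = Vt/C + R·V̇ + PEEP (constant-flow equation of motion).
Only the resistive term changes: ΔPIP = R × ΔV̇ = 8.5 × (0.8833 − 1.2833) = 8.5 × -0.4 = -3.4 cmH2O.
Original PIP = 375/32.1 + 8.5×1.2833 + 10 = 32.59 cmH2O; new PIP = 32.59 + (-3.4) = 29.19 cmH2O.

29.2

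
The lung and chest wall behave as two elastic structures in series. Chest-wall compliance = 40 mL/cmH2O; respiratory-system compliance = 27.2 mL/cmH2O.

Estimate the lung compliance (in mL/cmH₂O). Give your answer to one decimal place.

1/CL = 1/Crs − 1/Ccw.
1/CL = 1/27.2 − 1/40 = 0.01176.
CL = 85.034 mL/cmH2O.

85.0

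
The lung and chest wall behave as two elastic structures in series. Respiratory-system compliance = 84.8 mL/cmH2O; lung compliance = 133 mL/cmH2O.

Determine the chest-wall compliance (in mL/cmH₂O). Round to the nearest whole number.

234

1/Ccw = 1/Crs − 1/CL.
1/Ccw = 1/84.8 − 1/133 = 0.004274.
Ccw = 233.97 mL/cmH2O.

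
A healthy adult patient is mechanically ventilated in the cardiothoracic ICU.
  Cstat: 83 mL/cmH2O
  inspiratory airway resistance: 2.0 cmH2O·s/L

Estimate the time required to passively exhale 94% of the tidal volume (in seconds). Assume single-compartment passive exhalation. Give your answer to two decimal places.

0.47

τ = R × C = 2.0 × 83 mL/cmH2O = 2.0 × 0.083 L/cmH2O = 0.166 s.
Exhaled fraction f = 1 − e^(−t/τ) → t = −τ·ln(1 − f) = −0.166·ln(0.06) = 0.467 s.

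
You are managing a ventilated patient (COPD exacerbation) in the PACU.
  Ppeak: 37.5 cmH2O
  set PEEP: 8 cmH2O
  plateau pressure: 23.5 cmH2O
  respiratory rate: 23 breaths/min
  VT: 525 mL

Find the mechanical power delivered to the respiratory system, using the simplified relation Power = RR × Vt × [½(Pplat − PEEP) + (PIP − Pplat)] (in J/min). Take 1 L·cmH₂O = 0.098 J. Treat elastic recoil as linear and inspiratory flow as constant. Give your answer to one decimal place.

25.7

Per-breath work = Vt × [½(Pplat−PEEP) + (PIP−Pplat)] = 0.525 × [0.5×15.5 + 14.0] = 0.525 × 21.75 = 11.419 L·cmH2O.
Power = 23 × 11.419 = 262.64 L·cmH2O/min.
× 0.098 J/(L·cmH2O) → 25.739 J/min.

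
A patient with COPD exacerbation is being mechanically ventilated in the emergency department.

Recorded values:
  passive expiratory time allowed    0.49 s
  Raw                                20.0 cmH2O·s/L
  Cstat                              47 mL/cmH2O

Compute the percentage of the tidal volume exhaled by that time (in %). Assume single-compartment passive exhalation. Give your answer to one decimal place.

τ = R × C = 20.0 × 47 mL/cmH2O = 20.0 × 0.047 L/cmH2O = 0.94 s.
Passive exhalation: V(t)/V₀ = e^(−t/τ) = e^(−0.49/0.94) = 0.5938.
Fraction exhaled = 1 − 0.5938 = 0.4062 → 40.62%.

40.6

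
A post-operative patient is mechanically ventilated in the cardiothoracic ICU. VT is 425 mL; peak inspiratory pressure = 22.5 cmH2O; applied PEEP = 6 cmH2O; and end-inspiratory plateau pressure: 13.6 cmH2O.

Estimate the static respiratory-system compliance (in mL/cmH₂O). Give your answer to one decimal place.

55.9

Cstat = Vt / (Pplat − PEEP) = 425 / (13.6 − 6) = 425 / 7.6 = 55.921 mL/cmH2O.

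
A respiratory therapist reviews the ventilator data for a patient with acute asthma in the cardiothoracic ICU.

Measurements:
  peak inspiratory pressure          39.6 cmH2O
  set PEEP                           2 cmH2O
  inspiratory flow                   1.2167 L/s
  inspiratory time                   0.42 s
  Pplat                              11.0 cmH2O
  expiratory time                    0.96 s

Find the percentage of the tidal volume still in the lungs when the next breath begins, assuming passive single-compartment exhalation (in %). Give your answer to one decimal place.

48.7

Vt = flow × Ti = 1.2167 L/s × 0.42 s × 1000 mL/L = 511.01 mL.
R = (PIP − Pplat)/V̇ = (39.6 − 11.0) / 1.2167 = 28.6/1.2167 = 23.506 cmH2O·s/L.
C = Vt/(Pplat − PEEP) = 511.01 / (11.0 − 2) = 511.01/9.0 = 56.779 mL/cmH2O.
τ = R × C = 23.506 × 0.05678 L/cmH2O = 1.335 s.
Fraction remaining at end-expiration = e^(−Te/τ) = e^(−0.96/1.335) = 0.4872 → 48.72%.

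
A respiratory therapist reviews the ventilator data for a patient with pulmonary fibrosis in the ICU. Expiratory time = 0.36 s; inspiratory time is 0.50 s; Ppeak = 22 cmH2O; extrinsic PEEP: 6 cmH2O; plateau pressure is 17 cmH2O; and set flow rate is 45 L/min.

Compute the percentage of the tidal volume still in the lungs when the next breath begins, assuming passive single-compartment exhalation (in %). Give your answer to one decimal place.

20.5

Flow: 45 L/min ÷ 60 = 0.75 L/s.
Vt = flow × Ti = 0.75 L/s × 0.50 s × 1000 mL/L = 375.0 mL.
R = (PIP − Pplat)/V̇ = (22 − 17) / 0.75 = 5.0/0.75 = 6.667 cmH2O·s/L.
C = Vt/(Pplat − PEEP) = 375.0 / (17 − 6) = 375.0/11.0 = 34.091 mL/cmH2O.
τ = R × C = 6.667 × 0.03409 L/cmH2O = 0.2273 s.
Fraction remaining at end-expiration = e^(−Te/τ) = e^(−0.36/0.2273) = 0.2052 → 20.52%.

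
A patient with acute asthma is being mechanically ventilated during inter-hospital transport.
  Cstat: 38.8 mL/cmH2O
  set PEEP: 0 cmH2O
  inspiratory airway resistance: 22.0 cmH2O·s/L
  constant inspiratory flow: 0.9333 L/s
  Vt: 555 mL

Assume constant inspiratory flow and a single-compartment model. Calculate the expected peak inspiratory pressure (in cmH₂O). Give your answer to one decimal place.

Equation of motion (constant flow): PIP = Vt/C + R·V̇ + PEEP.
PIP = 555/38.8 + 22.0×0.9333 + 0 = 14.304 + 20.533 + 0 = 34.837 cmH2O.

34.8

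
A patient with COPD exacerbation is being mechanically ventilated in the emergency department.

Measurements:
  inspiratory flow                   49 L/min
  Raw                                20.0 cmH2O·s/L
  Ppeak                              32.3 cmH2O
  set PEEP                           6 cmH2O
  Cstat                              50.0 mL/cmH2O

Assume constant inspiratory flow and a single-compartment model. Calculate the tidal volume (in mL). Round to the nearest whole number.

498

Flow: 49 L/min ÷ 60 = 0.8167 L/s.
Equation of motion (constant flow): PIP = Vt/C + R·V̇ + PEEP.
Vt/C = PIP − R·V̇ − PEEP = 32.3 − 16.334 − 6 = 9.966 cmH2O.
Vt = C × 9.966 = 50.0 × 9.966 = 498.3 mL.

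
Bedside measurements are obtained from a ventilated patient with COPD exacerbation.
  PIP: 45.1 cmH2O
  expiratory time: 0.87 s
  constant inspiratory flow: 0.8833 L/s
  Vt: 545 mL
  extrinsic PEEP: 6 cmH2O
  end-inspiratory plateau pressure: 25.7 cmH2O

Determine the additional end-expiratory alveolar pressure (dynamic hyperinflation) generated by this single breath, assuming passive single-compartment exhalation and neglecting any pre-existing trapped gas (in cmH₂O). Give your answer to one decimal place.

4.7

R = (PIP − Pplat)/V̇ = (45.1 − 25.7) / 0.8833 = 19.4/0.8833 = 21.963 cmH2O·s/L.
C = Vt/(Pplat − PEEP) = 545.0 / (25.7 − 6) = 545.0/19.7 = 27.665 mL/cmH2O.
τ = R × C = 21.963 × 0.02767 L/cmH2O = 0.6077 s.
Fraction remaining = e^(−Te/τ) = e^(−0.87/0.6077) = 0.2389; trapped volume = 545.0 × 0.2389 = 130.2 mL.
Additional alveolar pressure from trapping ≈ V_trapped / C = 130.2 / 27.665 = 4.706 cmH2O.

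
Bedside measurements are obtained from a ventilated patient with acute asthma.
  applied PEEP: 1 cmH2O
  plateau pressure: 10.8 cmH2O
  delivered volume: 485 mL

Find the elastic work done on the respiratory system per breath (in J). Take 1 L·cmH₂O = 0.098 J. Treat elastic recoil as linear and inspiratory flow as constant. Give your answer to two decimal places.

0.23

Elastic work ≈ ½ × (Pplat − PEEP) × Vt = 0.5 × (10.8 − 1) × 0.485 L = 0.5 × 9.8 × 0.485 = 2.377 L·cmH2O.
× 0.098 J/(L·cmH2O) → 0.2329 J.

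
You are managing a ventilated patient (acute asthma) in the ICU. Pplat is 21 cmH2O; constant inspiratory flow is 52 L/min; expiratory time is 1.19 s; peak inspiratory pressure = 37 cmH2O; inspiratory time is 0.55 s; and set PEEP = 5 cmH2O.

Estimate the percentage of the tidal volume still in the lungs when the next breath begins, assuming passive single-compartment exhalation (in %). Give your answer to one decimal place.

11.5

Flow: 52 L/min ÷ 60 = 0.8667 L/s.
Vt = flow × Ti = 0.8667 L/s × 0.55 s × 1000 mL/L = 476.69 mL.
R = (PIP − Pplat)/V̇ = (37 − 21) / 0.8667 = 16.0/0.8667 = 18.461 cmH2O·s/L.
C = Vt/(Pplat − PEEP) = 476.69 / (21 − 5) = 476.69/16.0 = 29.793 mL/cmH2O.
τ = R × C = 18.461 × 0.02979 L/cmH2O = 0.55 s.
Fraction remaining at end-expiration = e^(−Te/τ) = e^(−1.19/0.55) = 0.1149 → 11.49%.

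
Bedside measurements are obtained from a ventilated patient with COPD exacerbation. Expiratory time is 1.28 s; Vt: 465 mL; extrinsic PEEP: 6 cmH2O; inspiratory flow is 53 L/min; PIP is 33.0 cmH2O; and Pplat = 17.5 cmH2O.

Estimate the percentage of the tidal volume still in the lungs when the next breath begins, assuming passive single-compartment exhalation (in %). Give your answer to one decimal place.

Flow: 53 L/min ÷ 60 = 0.8833 L/s.
R = (PIP − Pplat)/V̇ = (33.0 − 17.5) / 0.8833 = 15.5/0.8833 = 17.548 cmH2O·s/L.
C = Vt/(Pplat − PEEP) = 465.0 / (17.5 − 6) = 465.0/11.5 = 40.435 mL/cmH2O.
τ = R × C = 17.548 × 0.04044 L/cmH2O = 0.7096 s.
Fraction remaining at end-expiration = e^(−Te/τ) = e^(−1.28/0.7096) = 0.1647 → 16.47%.

16.5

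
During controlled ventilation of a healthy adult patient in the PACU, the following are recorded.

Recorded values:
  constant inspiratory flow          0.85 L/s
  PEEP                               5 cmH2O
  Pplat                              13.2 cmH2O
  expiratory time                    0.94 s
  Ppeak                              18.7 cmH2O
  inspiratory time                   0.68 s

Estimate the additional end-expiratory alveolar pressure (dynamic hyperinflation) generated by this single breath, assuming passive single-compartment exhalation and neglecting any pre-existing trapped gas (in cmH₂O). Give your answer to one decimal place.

1.0

Vt = flow × Ti = 0.85 L/s × 0.68 s × 1000 mL/L = 578.0 mL.
R = (PIP − Pplat)/V̇ = (18.7 − 13.2) / 0.85 = 5.5/0.85 = 6.471 cmH2O·s/L.
C = Vt/(Pplat − PEEP) = 578.0 / (13.2 − 5) = 578.0/8.2 = 70.488 mL/cmH2O.
τ = R × C = 6.471 × 0.07049 L/cmH2O = 0.4561 s.
Fraction remaining = e^(−Te/τ) = e^(−0.94/0.4561) = 0.1273; trapped volume = 578.0 × 0.1273 = 73.579 mL.
Additional alveolar pressure from trapping ≈ V_trapped / C = 73.579 / 70.488 = 1.044 cmH2O.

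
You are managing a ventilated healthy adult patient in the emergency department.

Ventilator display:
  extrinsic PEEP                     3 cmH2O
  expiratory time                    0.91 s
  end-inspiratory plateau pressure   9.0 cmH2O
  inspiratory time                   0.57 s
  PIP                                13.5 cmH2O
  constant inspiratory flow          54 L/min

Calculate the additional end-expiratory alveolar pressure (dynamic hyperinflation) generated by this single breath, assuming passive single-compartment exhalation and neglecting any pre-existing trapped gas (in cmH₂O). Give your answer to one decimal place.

0.7

Flow: 54 L/min ÷ 60 = 0.9 L/s.
Vt = flow × Ti = 0.9 L/s × 0.57 s × 1000 mL/L = 513.0 mL.
R = (PIP − Pplat)/V̇ = (13.5 − 9.0) / 0.9 = 4.5/0.9 = 5.0 cmH2O·s/L.
C = Vt/(Pplat − PEEP) = 513.0 / (9.0 − 3) = 513.0/6.0 = 85.5 mL/cmH2O.
τ = R × C = 5.0 × 0.0855 L/cmH2O = 0.4275 s.
Fraction remaining = e^(−Te/τ) = e^(−0.91/0.4275) = 0.119; trapped volume = 513.0 × 0.119 = 61.047 mL.
Additional alveolar pressure from trapping ≈ V_trapped / C = 61.047 / 85.5 = 0.714 cmH2O.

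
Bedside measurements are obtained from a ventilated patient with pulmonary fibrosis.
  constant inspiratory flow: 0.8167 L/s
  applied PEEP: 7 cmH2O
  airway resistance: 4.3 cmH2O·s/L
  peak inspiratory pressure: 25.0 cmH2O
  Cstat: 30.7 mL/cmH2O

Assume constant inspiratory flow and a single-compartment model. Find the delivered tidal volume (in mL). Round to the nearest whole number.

Equation of motion (constant flow): PIP = Vt/C + R·V̇ + PEEP.
Vt/C = PIP − R·V̇ − PEEP = 25.0 − 3.512 − 7 = 14.488 cmH2O.
Vt = C × 14.488 = 30.7 × 14.488 = 444.78 mL.

445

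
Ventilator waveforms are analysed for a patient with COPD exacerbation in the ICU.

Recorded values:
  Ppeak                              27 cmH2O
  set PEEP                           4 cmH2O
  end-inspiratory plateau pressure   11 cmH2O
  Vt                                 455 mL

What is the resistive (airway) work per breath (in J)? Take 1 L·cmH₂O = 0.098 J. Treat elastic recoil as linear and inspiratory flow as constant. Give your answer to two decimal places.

With constant inspiratory flow the resistive pressure is constant at PIP − Pplat = 27 − 11 = 16.0 cmH2O, so resistive work = 16.0 × 0.455 = 7.28 L·cmH2O.
× 0.098 J/(L·cmH2O) → 0.7134 J.

0.71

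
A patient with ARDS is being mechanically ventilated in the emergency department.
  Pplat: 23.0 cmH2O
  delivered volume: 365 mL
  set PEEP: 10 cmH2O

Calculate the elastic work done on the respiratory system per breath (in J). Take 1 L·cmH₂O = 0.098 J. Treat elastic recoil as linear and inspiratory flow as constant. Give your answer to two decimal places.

Elastic work ≈ ½ × (Pplat − PEEP) × Vt = 0.5 × (23.0 − 10) × 0.365 L = 0.5 × 13.0 × 0.365 = 2.373 L·cmH2O.
× 0.098 J/(L·cmH2O) → 0.2326 J.

0.23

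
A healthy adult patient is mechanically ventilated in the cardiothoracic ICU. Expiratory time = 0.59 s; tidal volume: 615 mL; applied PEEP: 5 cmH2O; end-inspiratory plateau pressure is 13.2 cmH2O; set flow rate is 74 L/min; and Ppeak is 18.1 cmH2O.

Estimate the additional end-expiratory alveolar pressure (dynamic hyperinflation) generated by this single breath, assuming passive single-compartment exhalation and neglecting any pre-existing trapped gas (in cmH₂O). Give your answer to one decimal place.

Flow: 74 L/min ÷ 60 = 1.2333 L/s.
R = (PIP − Pplat)/V̇ = (18.1 − 13.2) / 1.2333 = 4.9/1.2333 = 3.973 cmH2O·s/L.
C = Vt/(Pplat − PEEP) = 615.0 / (13.2 − 5) = 615.0/8.2 = 75.0 mL/cmH2O.
τ = R × C = 3.973 × 0.075 L/cmH2O = 0.298 s.
Fraction remaining = e^(−Te/τ) = e^(−0.59/0.298) = 0.1381; trapped volume = 615.0 × 0.1381 = 84.932 mL.
Additional alveolar pressure from trapping ≈ V_trapped / C = 84.932 / 75.0 = 1.132 cmH2O.

1.1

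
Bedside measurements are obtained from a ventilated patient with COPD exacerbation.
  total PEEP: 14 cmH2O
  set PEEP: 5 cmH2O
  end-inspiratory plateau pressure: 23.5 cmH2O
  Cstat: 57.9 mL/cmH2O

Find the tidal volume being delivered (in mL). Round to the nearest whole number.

End-expiratory occlusion gives total PEEP = 14 cmH2O (intrinsic PEEP = 14 − 5 = 9). Use total PEEP for the elastic gradient.
Vt = Cstat × (Pplat − PEEPtotal) = 57.9 × (23.5 − 14) = 57.9 × 9.5 = 550.05 mL.

550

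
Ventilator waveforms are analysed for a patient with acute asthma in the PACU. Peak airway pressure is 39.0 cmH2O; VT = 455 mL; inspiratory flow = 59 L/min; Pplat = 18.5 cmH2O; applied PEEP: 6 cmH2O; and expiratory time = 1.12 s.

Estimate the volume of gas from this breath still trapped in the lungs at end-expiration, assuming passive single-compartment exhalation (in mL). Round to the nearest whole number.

104

Flow: 59 L/min ÷ 60 = 0.9833 L/s.
R = (PIP − Pplat)/V̇ = (39.0 − 18.5) / 0.9833 = 20.5/0.9833 = 20.848 cmH2O·s/L.
C = Vt/(Pplat − PEEP) = 455.0 / (18.5 − 6) = 455.0/12.5 = 36.4 mL/cmH2O.
τ = R × C = 20.848 × 0.0364 L/cmH2O = 0.7589 s.
Fraction remaining = e^(−Te/τ) = e^(−1.12/0.7589) = 0.2286.
Trapped volume = 455.0 × 0.2286 = 104.01 mL.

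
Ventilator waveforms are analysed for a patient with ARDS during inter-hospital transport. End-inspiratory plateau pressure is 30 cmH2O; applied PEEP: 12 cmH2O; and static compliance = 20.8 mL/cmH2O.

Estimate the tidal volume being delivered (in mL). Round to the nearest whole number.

Vt = Cstat × (Pplat − PEEP) = 20.8 × (30 − 12) = 20.8 × 18.0 = 374.4 mL.

374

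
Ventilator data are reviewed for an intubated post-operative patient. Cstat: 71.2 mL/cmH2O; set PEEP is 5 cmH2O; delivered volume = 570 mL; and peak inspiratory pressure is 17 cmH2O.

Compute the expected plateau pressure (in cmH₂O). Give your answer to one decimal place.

Pplat = PEEP + Vt / Cstat = 5 + 570 / 71.2 = 5 + 8.006 = 13.006 cmH2O.

13.0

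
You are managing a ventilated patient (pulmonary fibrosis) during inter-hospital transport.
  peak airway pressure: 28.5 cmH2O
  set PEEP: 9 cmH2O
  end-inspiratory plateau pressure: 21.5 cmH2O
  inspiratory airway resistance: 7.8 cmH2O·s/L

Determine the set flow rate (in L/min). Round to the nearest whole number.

flow = (PIP − Pplat) / Raw = (28.5 − 21.5) / 7.8 = 0.8974 L/s × 60 = 53.844 L/min.

54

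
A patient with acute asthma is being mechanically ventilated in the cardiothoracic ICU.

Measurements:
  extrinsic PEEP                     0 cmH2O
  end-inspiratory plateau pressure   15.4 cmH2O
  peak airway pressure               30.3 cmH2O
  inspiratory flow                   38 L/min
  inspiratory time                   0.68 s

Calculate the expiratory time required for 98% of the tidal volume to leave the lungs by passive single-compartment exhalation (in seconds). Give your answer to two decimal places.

Flow: 38 L/min ÷ 60 = 0.6333 L/s.
Vt = flow × Ti = 0.6333 L/s × 0.68 s × 1000 mL/L = 430.64 mL.
R = (PIP − Pplat)/V̇ = (30.3 − 15.4) / 0.6333 = 14.9/0.6333 = 23.528 cmH2O·s/L.
C = Vt/(Pplat − PEEP) = 430.64 / (15.4 − 0) = 430.64/15.4 = 27.964 mL/cmH2O.
τ = R × C = 23.528 × 0.02796 L/cmH2O = 0.6578 s.
t = −τ·ln(1 − 0.98) = −0.6578·ln(0.02) = 2.573 s.

2.57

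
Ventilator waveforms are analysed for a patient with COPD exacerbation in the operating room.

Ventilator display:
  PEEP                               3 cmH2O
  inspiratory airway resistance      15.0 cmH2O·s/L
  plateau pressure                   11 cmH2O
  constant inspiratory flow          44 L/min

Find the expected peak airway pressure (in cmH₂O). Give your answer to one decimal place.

Flow: 44 L/min ÷ 60 = 0.7333 L/s.
PIP = Pplat + Raw × flow = 11 + 15.0 × 0.7333 = 11 + 11.0 = 22.0 cmH2O.

22.0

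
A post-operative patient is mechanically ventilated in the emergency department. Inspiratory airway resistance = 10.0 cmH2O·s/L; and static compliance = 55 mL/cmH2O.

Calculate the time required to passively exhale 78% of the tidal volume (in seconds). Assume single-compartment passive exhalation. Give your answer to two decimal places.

τ = R × C = 10.0 × 55 mL/cmH2O = 10.0 × 0.055 L/cmH2O = 0.55 s.
Exhaled fraction f = 1 − e^(−t/τ) → t = −τ·ln(1 − f) = −0.55·ln(0.22) = 0.8328 s.

0.83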